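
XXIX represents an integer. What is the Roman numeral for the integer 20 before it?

XXIX = 29
29 - 20 = 9

IX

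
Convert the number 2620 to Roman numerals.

Convert 2620 to Roman numerals:
  2620 contains 2×1000 (MM)
  620 contains 1×500 (D)
  120 contains 1×100 (C)
  20 contains 2×10 (XX)

MMDCXX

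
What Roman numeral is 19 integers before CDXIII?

CDXIII = 413
413 - 19 = 394

CCCXCIV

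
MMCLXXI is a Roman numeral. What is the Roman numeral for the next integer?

MMCLXXI = 2171, so the next integer is 2171 + 1 = 2172

MMCLXXII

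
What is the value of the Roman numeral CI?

CI: C=100, I=1
100 + 1 = 101

101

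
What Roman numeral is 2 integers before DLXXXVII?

DLXXXVII = 587
587 - 2 = 585

DLXXXV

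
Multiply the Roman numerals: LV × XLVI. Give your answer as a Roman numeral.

LV = 55
XLVI = 46
55 × 46 = 2530

MMDXXX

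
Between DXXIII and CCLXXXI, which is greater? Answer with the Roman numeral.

DXXIII = 523
CCLXXXI = 281
523 is larger

DXXIII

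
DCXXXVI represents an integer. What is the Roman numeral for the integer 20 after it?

DCXXXVI = 636
636 + 20 = 656

DCLVI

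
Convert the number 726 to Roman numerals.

Convert 726 to Roman numerals:
  726 contains 1×500 (D)
  226 contains 2×100 (CC)
  26 contains 2×10 (XX)
  6 contains 1×5 (V)
  1 contains 1×1 (I)

DCCXXVI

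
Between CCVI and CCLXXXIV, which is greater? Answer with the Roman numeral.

CCVI = 206
CCLXXXIV = 284
284 is larger

CCLXXXIV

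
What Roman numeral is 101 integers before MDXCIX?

MDXCIX = 1599
1599 - 101 = 1498

MCDXCVIII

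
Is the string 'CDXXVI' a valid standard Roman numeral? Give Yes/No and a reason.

'CDXXVI': Check the rules: uses only the symbols I, V, X, L, C, D, M; no symbol is repeated more than three times in a row; V, L and D each appear at most once; the only place a smaller symbol precedes a larger one is the allowed subtractive pair CD, the symbol right after such a pair (if any) is smaller than the pair's first symbol, and otherwise the values never increase from left to right. Value: CD (400) + X (10) + X (10) + V (5) + I (1) = 426. So it is a valid standard Roman numeral.

Yes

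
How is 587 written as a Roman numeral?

Convert 587 to Roman numerals:
  587 contains 1×500 (D)
  87 contains 1×50 (L)
  37 contains 3×10 (XXX)
  7 contains 1×5 (V)
  2 contains 2×1 (II)

DLXXXVII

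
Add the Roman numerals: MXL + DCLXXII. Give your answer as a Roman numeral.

MXL = 1040
DCLXXII = 672
1040 + 672 = 1712

MDCCXII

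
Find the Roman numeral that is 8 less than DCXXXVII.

DCXXXVII = 637
637 - 8 = 629

DCXXIX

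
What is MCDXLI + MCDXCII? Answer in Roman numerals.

MCDXLI = 1441
MCDXCII = 1492
1441 + 1492 = 2933

MMCMXXXIII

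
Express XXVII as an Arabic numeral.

XXVII: X=10, X=10, V=5, I=1, I=1
10 + 10 + 5 + 1 + 1 = 27

27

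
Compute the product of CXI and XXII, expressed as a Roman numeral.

CXI = 111
XXII = 22
111 × 22 = 2442

MMCDXLII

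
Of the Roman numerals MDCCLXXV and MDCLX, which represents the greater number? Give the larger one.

MDCCLXXV = 1775
MDCLX = 1660
1775 is larger

MDCCLXXV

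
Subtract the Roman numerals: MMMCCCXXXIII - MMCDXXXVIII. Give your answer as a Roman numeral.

MMMCCCXXXIII = 3333
MMCDXXXVIII = 2438
3333 - 2438 = 895

DCCCXCV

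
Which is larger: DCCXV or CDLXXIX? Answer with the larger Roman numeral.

DCCXV = 715
CDLXXIX = 479
715 is larger

DCCXV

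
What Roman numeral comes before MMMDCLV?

MMMDCLV = 3655, so the previous integer is 3655 - 1 = 3654

MMMDCLIV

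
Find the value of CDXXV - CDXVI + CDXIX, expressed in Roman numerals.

CDXXV = 425, CDXVI = 416, CDXIX = 419
425 - 416 = 9
9 + 419 = 428

CDXXVIII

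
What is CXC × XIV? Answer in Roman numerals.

CXC = 190
XIV = 14
190 × 14 = 2660

MMDCLX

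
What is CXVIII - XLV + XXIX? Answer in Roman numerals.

CXVIII = 118, XLV = 45, XXIX = 29
118 - 45 = 73
73 + 29 = 102

CII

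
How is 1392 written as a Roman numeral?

Convert 1392 to Roman numerals:
  1392 contains 1×1000 (M)
  392 contains 3×100 (CCC)
  92 contains 1×90 (XC)
  2 contains 2×1 (II)

MCCCXCII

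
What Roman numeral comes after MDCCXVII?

MDCCXVII = 1717; next is 1718

MDCCXVIII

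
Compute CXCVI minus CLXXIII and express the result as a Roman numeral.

CXCVI = 196
CLXXIII = 173
196 - 173 = 23

XXIII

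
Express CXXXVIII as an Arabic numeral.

CXXXVIII: C=100, X=10, X=10, X=10, V=5, I=1, I=1, I=1
100 + 10 + 10 + 10 + 5 + 1 + 1 + 1 = 138

138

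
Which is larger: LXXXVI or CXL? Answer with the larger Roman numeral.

LXXXVI = 86
CXL = 140
140 is larger

CXL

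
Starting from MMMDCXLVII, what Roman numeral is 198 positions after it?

MMMDCXLVII = 3647
3647 + 198 = 3845

MMMDCCCXLV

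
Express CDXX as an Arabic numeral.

CDXX: CD=400, X=10, X=10
400 + 10 + 10 = 420

420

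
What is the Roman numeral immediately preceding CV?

CV = 105; previous is 104

CIV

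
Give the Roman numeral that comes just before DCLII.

DCLII = 652, so the previous integer is 652 - 1 = 651

DCLI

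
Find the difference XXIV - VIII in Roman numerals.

XXIV = 24
VIII = 8
24 - 8 = 16

XVI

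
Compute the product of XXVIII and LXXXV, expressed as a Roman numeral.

XXVIII = 28
LXXXV = 85
28 × 85 = 2380

MMCCCLXXX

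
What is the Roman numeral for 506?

Convert 506 to Roman numerals:
  506 contains 1×500 (D)
  6 contains 1×5 (V)
  1 contains 1×1 (I)

DVI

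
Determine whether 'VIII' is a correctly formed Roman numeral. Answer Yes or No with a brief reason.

'VIII': Check the rules: uses only the symbols I, V, X, L, C, D, M; no symbol is repeated more than three times in a row; V, L and D each appear at most once; no smaller symbol precedes a larger one (values never increase from left to right). Value: V (5) + I (1) + I (1) + I (1) = 8. So it is a valid standard Roman numeral.

Yes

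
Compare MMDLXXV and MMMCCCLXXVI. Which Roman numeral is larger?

MMDLXXV = 2575
MMMCCCLXXVI = 3376
3376 is larger

MMMCCCLXXVI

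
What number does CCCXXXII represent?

CCCXXXII: C=100, C=100, C=100, X=10, X=10, X=10, I=1, I=1
100 + 100 + 100 + 10 + 10 + 10 + 1 + 1 = 332

332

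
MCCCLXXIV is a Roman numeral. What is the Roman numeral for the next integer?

MCCCLXXIV = 1374; next is 1375

MCCCLXXV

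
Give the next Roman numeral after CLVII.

CLVII = 157; next is 158

CLVIII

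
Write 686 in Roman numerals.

Convert 686 to Roman numerals:
  686 contains 1×500 (D)
  186 contains 1×100 (C)
  86 contains 1×50 (L)
  36 contains 3×10 (XXX)
  6 contains 1×5 (V)
  1 contains 1×1 (I)

DCLXXXVI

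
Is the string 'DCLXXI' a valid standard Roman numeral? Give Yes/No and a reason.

'DCLXXI': Check the rules: uses only the symbols I, V, X, L, C, D, M; no symbol is repeated more than three times in a row; V, L and D each appear at most once; no smaller symbol precedes a larger one (values never increase from left to right). Value: D (500) + C (100) + L (50) + X (10) + X (10) + I (1) = 671. So it is a valid standard Roman numeral.

Yes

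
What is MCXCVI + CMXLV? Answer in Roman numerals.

MCXCVI = 1196
CMXLV = 945
1196 + 945 = 2141

MMCXLI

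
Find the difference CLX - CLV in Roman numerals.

CLX = 160
CLV = 155
160 - 155 = 5

V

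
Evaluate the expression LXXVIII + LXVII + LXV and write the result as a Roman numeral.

LXXVIII = 78, LXVII = 67, LXV = 65
78 + 67 = 145
145 + 65 = 210

CCX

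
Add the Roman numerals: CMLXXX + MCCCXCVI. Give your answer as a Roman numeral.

CMLXXX = 980
MCCCXCVI = 1396
980 + 1396 = 2376

MMCCCLXXVI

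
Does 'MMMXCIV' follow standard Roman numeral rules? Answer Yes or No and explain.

'MMMXCIV': Check the rules: uses only the symbols I, V, X, L, C, D, M; no symbol is repeated more than three times in a row; V, L and D each appear at most once; the only places a smaller symbol precedes a larger one are the allowed subtractive pairs XC, IV, the symbol right after such a pair (if any) is smaller than the pair's first symbol, and otherwise the values never increase from left to right. Value: M (1000) + M (1000) + M (1000) + XC (90) + IV (4) = 3094. So it is a valid standard Roman numeral.

Yes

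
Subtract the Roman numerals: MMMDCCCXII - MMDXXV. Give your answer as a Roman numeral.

MMMDCCCXII = 3812
MMDXXV = 2525
3812 - 2525 = 1287

MCCLXXXVII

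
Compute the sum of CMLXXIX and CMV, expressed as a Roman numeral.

CMLXXIX = 979
CMV = 905
979 + 905 = 1884

MDCCCLXXXIV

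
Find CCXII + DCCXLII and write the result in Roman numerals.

CCXII = 212
DCCXLII = 742
212 + 742 = 954

CMLIV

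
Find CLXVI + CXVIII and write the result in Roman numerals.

CLXVI = 166
CXVIII = 118
166 + 118 = 284

CCLXXXIV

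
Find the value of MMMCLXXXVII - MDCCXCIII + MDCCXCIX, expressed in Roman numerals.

MMMCLXXXVII = 3187, MDCCXCIII = 1793, MDCCXCIX = 1799
3187 - 1793 = 1394
1394 + 1799 = 3193

MMMCXCIII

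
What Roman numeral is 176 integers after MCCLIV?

MCCLIV = 1254
1254 + 176 = 1430

MCDXXX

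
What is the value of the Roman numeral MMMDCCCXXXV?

MMMDCCCXXXV: M=1000, M=1000, M=1000, D=500, C=100, C=100, C=100, X=10, X=10, X=10, V=5
1000 + 1000 + 1000 + 500 + 100 + 100 + 100 + 10 + 10 + 10 + 5 = 3835

3835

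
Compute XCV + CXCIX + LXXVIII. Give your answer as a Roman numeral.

XCV = 95, CXCIX = 199, LXXVIII = 78
95 + 199 = 294
294 + 78 = 372

CCCLXXII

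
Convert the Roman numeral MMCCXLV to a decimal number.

MMCCXLV: M=1000, M=1000, C=100, C=100, XL=40, V=5
1000 + 1000 + 100 + 100 + 40 + 5 = 2245

2245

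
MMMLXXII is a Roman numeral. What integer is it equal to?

MMMLXXII: M=1000, M=1000, M=1000, L=50, X=10, X=10, I=1, I=1
1000 + 1000 + 1000 + 50 + 10 + 10 + 1 + 1 = 3072

3072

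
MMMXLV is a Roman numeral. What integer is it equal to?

MMMXLV: M=1000, M=1000, M=1000, XL=40, V=5
1000 + 1000 + 1000 + 40 + 5 = 3045

3045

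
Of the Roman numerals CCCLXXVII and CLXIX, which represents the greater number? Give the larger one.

CCCLXXVII = 377
CLXIX = 169
377 is larger

CCCLXXVII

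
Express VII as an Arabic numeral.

VII: V=5, I=1, I=1
5 + 1 + 1 = 7

7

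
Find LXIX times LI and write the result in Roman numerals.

LXIX = 69
LI = 51
69 × 51 = 3519

MMMDXIX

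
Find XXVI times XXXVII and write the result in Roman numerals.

XXVI = 26
XXXVII = 37
26 × 37 = 962

CMLXII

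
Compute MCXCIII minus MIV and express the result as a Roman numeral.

MCXCIII = 1193
MIV = 1004
1193 - 1004 = 189

CLXXXIX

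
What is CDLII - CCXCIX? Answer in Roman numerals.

CDLII = 452
CCXCIX = 299
452 - 299 = 153

CLIII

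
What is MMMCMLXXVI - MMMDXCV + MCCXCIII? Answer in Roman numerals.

MMMCMLXXVI = 3976, MMMDXCV = 3595, MCCXCIII = 1293
3976 - 3595 = 381
381 + 1293 = 1674

MDCLXXIV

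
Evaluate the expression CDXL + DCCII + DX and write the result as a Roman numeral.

CDXL = 440, DCCII = 702, DX = 510
440 + 702 = 1142
1142 + 510 = 1652

MDCLII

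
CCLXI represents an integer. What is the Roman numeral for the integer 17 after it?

CCLXI = 261
261 + 17 = 278

CCLXXVIII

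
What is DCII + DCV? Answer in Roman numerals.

DCII = 602
DCV = 605
602 + 605 = 1207

MCCVII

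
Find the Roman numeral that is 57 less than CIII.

CIII = 103
103 - 57 = 46

XLVI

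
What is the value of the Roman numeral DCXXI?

DCXXI: D=500, C=100, X=10, X=10, I=1
500 + 100 + 10 + 10 + 1 = 621

621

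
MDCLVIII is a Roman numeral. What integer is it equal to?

MDCLVIII: M=1000, D=500, C=100, L=50, V=5, I=1, I=1, I=1
1000 + 500 + 100 + 50 + 5 + 1 + 1 + 1 = 1658

1658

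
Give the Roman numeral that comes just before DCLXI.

DCLXI = 661; previous is 660

DCLX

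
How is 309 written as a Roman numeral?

Convert 309 to Roman numerals:
  309 contains 3×100 (CCC)
  9 contains 1×9 (IX)

CCCIX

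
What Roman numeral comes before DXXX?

DXXX = 530; previous is 529

DXXIX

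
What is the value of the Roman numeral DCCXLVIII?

DCCXLVIII: D=500, C=100, C=100, XL=40, V=5, I=1, I=1, I=1
500 + 100 + 100 + 40 + 5 + 1 + 1 + 1 = 748

748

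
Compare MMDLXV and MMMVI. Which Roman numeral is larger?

MMDLXV = 2565
MMMVI = 3006
3006 is larger

MMMVI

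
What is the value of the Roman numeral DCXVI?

DCXVI: D=500, C=100, X=10, V=5, I=1
500 + 100 + 10 + 5 + 1 = 616

616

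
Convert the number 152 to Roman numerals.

Convert 152 to Roman numerals:
  152 contains 1×100 (C)
  52 contains 1×50 (L)
  2 contains 2×1 (II)

CLII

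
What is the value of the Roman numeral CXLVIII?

CXLVIII: C=100, XL=40, V=5, I=1, I=1, I=1
100 + 40 + 5 + 1 + 1 + 1 = 148

148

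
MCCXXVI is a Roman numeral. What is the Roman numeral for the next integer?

MCCXXVI = 1226, so the next integer is 1226 + 1 = 1227

MCCXXVII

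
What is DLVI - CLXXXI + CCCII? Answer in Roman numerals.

DLVI = 556, CLXXXI = 181, CCCII = 302
556 - 181 = 375
375 + 302 = 677

DCLXXVII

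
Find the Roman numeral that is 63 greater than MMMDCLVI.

MMMDCLVI = 3656
3656 + 63 = 3719

MMMDCCXIX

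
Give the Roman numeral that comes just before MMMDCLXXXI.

MMMDCLXXXI = 3681; previous is 3680

MMMDCLXXX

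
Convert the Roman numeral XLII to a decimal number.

XLII: XL=40, I=1, I=1
40 + 1 + 1 = 42

42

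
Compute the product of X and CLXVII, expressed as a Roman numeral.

X = 10
CLXVII = 167
10 × 167 = 1670

MDCLXX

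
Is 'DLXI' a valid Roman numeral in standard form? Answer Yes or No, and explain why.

'DLXI': Check the rules: uses only the symbols I, V, X, L, C, D, M; no symbol is repeated more than three times in a row; V, L and D each appear at most once; no smaller symbol precedes a larger one (values never increase from left to right). Value: D (500) + L (50) + X (10) + I (1) = 561. So it is a valid standard Roman numeral.

Yes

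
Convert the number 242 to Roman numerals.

Convert 242 to Roman numerals:
  242 contains 2×100 (CC)
  42 contains 1×40 (XL)
  2 contains 2×1 (II)

CCXLII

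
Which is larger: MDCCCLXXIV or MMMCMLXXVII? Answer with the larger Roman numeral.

MDCCCLXXIV = 1874
MMMCMLXXVII = 3977
3977 is larger

MMMCMLXXVII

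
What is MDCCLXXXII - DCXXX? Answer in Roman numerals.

MDCCLXXXII = 1782
DCXXX = 630
1782 - 630 = 1152

MCLII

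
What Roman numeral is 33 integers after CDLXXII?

CDLXXII = 472
472 + 33 = 505

DV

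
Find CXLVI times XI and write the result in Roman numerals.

CXLVI = 146
XI = 11
146 × 11 = 1606

MDCVI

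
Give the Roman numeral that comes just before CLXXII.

CLXXII = 172, so the previous integer is 172 - 1 = 171

CLXXI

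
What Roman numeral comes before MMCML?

MMCML = 2950, so the previous integer is 2950 - 1 = 2949

MMCMXLIX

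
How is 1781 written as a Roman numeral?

Convert 1781 to Roman numerals:
  1781 contains 1×1000 (M)
  781 contains 1×500 (D)
  281 contains 2×100 (CC)
  81 contains 1×50 (L)
  31 contains 3×10 (XXX)
  1 contains 1×1 (I)

MDCCLXXXI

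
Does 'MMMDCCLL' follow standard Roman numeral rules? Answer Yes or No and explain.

'MMMDCCLL': L should not appear more than once

No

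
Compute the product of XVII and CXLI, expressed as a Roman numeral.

XVII = 17
CXLI = 141
17 × 141 = 2397

MMCCCXCVII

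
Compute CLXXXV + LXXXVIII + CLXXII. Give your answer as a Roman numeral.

CLXXXV = 185, LXXXVIII = 88, CLXXII = 172
185 + 88 = 273
273 + 172 = 445

CDXLV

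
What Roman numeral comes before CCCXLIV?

CCCXLIV = 344, so the previous integer is 344 - 1 = 343

CCCXLIII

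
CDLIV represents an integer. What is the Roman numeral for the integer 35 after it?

CDLIV = 454
454 + 35 = 489

CDLXXXIX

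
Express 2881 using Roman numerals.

Convert 2881 to Roman numerals:
  2881 contains 2×1000 (MM)
  881 contains 1×500 (D)
  381 contains 3×100 (CCC)
  81 contains 1×50 (L)
  31 contains 3×10 (XXX)
  1 contains 1×1 (I)

MMDCCCLXXXI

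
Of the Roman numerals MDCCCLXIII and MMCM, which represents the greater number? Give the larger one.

MDCCCLXIII = 1863
MMCM = 2900
2900 is larger

MMCM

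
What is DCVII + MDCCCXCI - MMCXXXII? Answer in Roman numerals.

DCVII = 607, MDCCCXCI = 1891, MMCXXXII = 2132
607 + 1891 = 2498
2498 - 2132 = 366

CCCLXVI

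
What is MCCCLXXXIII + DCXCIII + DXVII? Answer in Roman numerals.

MCCCLXXXIII = 1383, DCXCIII = 693, DXVII = 517
1383 + 693 = 2076
2076 + 517 = 2593

MMDXCIII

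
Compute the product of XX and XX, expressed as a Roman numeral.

XX = 20
XX = 20
20 × 20 = 400

CD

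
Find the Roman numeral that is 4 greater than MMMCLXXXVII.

MMMCLXXXVII = 3187
3187 + 4 = 3191

MMMCXCI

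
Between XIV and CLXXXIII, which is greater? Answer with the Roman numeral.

XIV = 14
CLXXXIII = 183
183 is larger

CLXXXIII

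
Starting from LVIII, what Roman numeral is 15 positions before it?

LVIII = 58
58 - 15 = 43

XLIII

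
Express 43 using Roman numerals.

Convert 43 to Roman numerals:
  43 contains 1×40 (XL)
  3 contains 3×1 (III)

XLIII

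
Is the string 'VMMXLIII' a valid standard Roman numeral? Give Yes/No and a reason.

'VMMXLIII': Invalid subtractive combination: VM

No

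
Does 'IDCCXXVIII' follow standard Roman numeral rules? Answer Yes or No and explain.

'IDCCXXVIII': Invalid subtractive combination: ID

No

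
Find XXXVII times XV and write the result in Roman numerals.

XXXVII = 37
XV = 15
37 × 15 = 555

DLV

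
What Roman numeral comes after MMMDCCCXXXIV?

MMMDCCCXXXIV = 3834; next is 3835

MMMDCCCXXXV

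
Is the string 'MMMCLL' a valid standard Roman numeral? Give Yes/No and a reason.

'MMMCLL': L should not appear more than once

No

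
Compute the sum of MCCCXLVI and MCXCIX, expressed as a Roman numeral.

MCCCXLVI = 1346
MCXCIX = 1199
1346 + 1199 = 2545

MMDXLV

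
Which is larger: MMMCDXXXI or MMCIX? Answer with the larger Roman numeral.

MMMCDXXXI = 3431
MMCIX = 2109
3431 is larger

MMMCDXXXI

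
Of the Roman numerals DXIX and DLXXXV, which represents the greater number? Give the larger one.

DXIX = 519
DLXXXV = 585
585 is larger

DLXXXV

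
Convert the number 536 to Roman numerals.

Convert 536 to Roman numerals:
  536 contains 1×500 (D)
  36 contains 3×10 (XXX)
  6 contains 1×5 (V)
  1 contains 1×1 (I)

DXXXVI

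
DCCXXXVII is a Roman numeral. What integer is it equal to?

DCCXXXVII: D=500, C=100, C=100, X=10, X=10, X=10, V=5, I=1, I=1
500 + 100 + 100 + 10 + 10 + 10 + 5 + 1 + 1 = 737

737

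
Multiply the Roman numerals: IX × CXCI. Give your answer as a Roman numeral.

IX = 9
CXCI = 191
9 × 191 = 1719

MDCCXIX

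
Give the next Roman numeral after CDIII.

CDIII = 403; next is 404

CDIV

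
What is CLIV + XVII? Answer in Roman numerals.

CLIV = 154
XVII = 17
154 + 17 = 171

CLXXI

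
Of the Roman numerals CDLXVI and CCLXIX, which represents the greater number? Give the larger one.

CDLXVI = 466
CCLXIX = 269
466 is larger

CDLXVI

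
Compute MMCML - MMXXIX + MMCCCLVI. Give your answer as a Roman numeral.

MMCML = 2950, MMXXIX = 2029, MMCCCLVI = 2356
2950 - 2029 = 921
921 + 2356 = 3277

MMMCCLXXVII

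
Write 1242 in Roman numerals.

Convert 1242 to Roman numerals:
  1242 contains 1×1000 (M)
  242 contains 2×100 (CC)
  42 contains 1×40 (XL)
  2 contains 2×1 (II)

MCCXLII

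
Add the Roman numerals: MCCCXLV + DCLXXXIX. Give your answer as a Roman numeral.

MCCCXLV = 1345
DCLXXXIX = 689
1345 + 689 = 2034

MMXXXIV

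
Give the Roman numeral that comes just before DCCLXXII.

DCCLXXII = 772; previous is 771

DCCLXXI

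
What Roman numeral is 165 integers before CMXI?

CMXI = 911
911 - 165 = 746

DCCXLVI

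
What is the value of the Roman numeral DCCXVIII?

DCCXVIII: D=500, C=100, C=100, X=10, V=5, I=1, I=1, I=1
500 + 100 + 100 + 10 + 5 + 1 + 1 + 1 = 718

718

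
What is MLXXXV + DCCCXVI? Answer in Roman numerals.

MLXXXV = 1085
DCCCXVI = 816
1085 + 816 = 1901

MCMI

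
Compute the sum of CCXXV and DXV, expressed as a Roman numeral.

CCXXV = 225
DXV = 515
225 + 515 = 740

DCCXL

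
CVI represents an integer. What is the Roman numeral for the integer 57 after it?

CVI = 106
106 + 57 = 163

CLXIII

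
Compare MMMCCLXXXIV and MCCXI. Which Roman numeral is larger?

MMMCCLXXXIV = 3284
MCCXI = 1211
3284 is larger

MMMCCLXXXIV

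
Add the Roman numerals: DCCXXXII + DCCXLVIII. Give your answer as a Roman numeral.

DCCXXXII = 732
DCCXLVIII = 748
732 + 748 = 1480

MCDLXXX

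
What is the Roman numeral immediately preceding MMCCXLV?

MMCCXLV = 2245; previous is 2244

MMCCXLIV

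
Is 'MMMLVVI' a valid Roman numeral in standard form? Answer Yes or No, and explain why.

'MMMLVVI': V should not appear more than once

No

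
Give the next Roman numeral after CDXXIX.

CDXXIX = 429, so the next integer is 429 + 1 = 430

CDXXX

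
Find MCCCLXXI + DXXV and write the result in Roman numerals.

MCCCLXXI = 1371
DXXV = 525
1371 + 525 = 1896

MDCCCXCVI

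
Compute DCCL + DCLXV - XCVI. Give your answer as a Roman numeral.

DCCL = 750, DCLXV = 665, XCVI = 96
750 + 665 = 1415
1415 - 96 = 1319

MCCCXIX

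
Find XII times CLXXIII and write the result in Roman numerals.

XII = 12
CLXXIII = 173
12 × 173 = 2076

MMLXXVI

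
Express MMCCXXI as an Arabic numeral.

MMCCXXI: M=1000, M=1000, C=100, C=100, X=10, X=10, I=1
1000 + 1000 + 100 + 100 + 10 + 10 + 1 = 2221

2221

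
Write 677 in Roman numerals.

Convert 677 to Roman numerals:
  677 contains 1×500 (D)
  177 contains 1×100 (C)
  77 contains 1×50 (L)
  27 contains 2×10 (XX)
  7 contains 1×5 (V)
  2 contains 2×1 (II)

DCLXXVII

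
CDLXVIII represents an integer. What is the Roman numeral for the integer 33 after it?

CDLXVIII = 468
468 + 33 = 501

DI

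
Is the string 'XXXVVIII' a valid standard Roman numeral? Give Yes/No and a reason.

'XXXVVIII': V should not appear more than once

No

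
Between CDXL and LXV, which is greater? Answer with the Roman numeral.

CDXL = 440
LXV = 65
440 is larger

CDXL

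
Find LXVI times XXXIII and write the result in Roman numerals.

LXVI = 66
XXXIII = 33
66 × 33 = 2178

MMCLXXVIII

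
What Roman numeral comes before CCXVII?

CCXVII = 217, so the previous integer is 217 - 1 = 216

CCXVI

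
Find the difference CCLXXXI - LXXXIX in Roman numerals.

CCLXXXI = 281
LXXXIX = 89
281 - 89 = 192

CXCII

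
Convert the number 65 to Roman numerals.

Convert 65 to Roman numerals:
  65 contains 1×50 (L)
  15 contains 1×10 (X)
  5 contains 1×5 (V)

LXV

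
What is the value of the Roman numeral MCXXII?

MCXXII: M=1000, C=100, X=10, X=10, I=1, I=1
1000 + 100 + 10 + 10 + 1 + 1 = 1122

1122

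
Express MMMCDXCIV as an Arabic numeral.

MMMCDXCIV: M=1000, M=1000, M=1000, CD=400, XC=90, IV=4
1000 + 1000 + 1000 + 400 + 90 + 4 = 3494

3494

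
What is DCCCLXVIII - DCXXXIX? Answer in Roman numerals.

DCCCLXVIII = 868
DCXXXIX = 639
868 - 639 = 229

CCXXIX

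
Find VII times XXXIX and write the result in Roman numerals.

VII = 7
XXXIX = 39
7 × 39 = 273

CCLXXIII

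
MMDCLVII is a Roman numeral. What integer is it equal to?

MMDCLVII: M=1000, M=1000, D=500, C=100, L=50, V=5, I=1, I=1
1000 + 1000 + 500 + 100 + 50 + 5 + 1 + 1 = 2657

2657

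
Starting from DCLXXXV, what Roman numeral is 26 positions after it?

DCLXXXV = 685
685 + 26 = 711

DCCXI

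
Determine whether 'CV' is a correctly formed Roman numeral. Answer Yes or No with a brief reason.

'CV': Check the rules: uses only the symbols I, V, X, L, C, D, M; no symbol is repeated more than three times in a row; V, L and D each appear at most once; no smaller symbol precedes a larger one (values never increase from left to right). Value: C (100) + V (5) = 105. So it is a valid standard Roman numeral.

Yes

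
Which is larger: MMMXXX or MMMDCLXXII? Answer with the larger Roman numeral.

MMMXXX = 3030
MMMDCLXXII = 3672
3672 is larger

MMMDCLXXII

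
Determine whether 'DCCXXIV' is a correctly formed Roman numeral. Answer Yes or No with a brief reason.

'DCCXXIV': Check the rules: uses only the symbols I, V, X, L, C, D, M; no symbol is repeated more than three times in a row; V, L and D each appear at most once; the only place a smaller symbol precedes a larger one is the allowed subtractive pair IV, the symbol right after such a pair (if any) is smaller than the pair's first symbol, and otherwise the values never increase from left to right. Value: D (500) + C (100) + C (100) + X (10) + X (10) + IV (4) = 724. So it is a valid standard Roman numeral.

Yes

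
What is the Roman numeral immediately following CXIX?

CXIX = 119, so the next integer is 119 + 1 = 120

CXX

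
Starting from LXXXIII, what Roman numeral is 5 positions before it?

LXXXIII = 83
83 - 5 = 78

LXXVIII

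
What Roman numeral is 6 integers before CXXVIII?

CXXVIII = 128
128 - 6 = 122

CXXII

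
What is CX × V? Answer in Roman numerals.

CX = 110
V = 5
110 × 5 = 550

DL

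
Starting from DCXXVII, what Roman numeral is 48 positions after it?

DCXXVII = 627
627 + 48 = 675

DCLXXV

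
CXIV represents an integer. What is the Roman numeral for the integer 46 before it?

CXIV = 114
114 - 46 = 68

LXVIII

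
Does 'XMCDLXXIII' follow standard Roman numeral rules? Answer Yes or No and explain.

'XMCDLXXIII': Invalid subtractive combination: XM

No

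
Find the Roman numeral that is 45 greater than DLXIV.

DLXIV = 564
564 + 45 = 609

DCIX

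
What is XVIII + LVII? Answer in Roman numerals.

XVIII = 18
LVII = 57
18 + 57 = 75

LXXV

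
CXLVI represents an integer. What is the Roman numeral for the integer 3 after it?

CXLVI = 146
146 + 3 = 149

CXLIX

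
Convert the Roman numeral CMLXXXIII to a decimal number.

CMLXXXIII: CM=900, L=50, X=10, X=10, X=10, I=1, I=1, I=1
900 + 50 + 10 + 10 + 10 + 1 + 1 + 1 = 983

983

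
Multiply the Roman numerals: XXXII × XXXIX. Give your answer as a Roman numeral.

XXXII = 32
XXXIX = 39
32 × 39 = 1248

MCCXLVIII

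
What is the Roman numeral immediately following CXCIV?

CXCIV = 194; next is 195

CXCV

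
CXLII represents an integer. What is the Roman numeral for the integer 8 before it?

CXLII = 142
142 - 8 = 134

CXXXIV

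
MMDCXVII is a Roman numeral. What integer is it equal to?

MMDCXVII: M=1000, M=1000, D=500, C=100, X=10, V=5, I=1, I=1
1000 + 1000 + 500 + 100 + 10 + 5 + 1 + 1 = 2617

2617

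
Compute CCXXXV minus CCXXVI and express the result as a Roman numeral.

CCXXXV = 235
CCXXVI = 226
235 - 226 = 9

IX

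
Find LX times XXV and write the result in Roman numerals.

LX = 60
XXV = 25
60 × 25 = 1500

MD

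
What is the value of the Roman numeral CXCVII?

CXCVII: C=100, XC=90, V=5, I=1, I=1
100 + 90 + 5 + 1 + 1 = 197

197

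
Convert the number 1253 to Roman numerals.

Convert 1253 to Roman numerals:
  1253 contains 1×1000 (M)
  253 contains 2×100 (CC)
  53 contains 1×50 (L)
  3 contains 3×1 (III)

MCCLIII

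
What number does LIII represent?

LIII: L=50, I=1, I=1, I=1
50 + 1 + 1 + 1 = 53

53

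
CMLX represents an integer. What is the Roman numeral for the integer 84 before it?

CMLX = 960
960 - 84 = 876

DCCCLXXVI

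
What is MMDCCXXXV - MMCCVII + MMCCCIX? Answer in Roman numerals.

MMDCCXXXV = 2735, MMCCVII = 2207, MMCCCIX = 2309
2735 - 2207 = 528
528 + 2309 = 2837

MMDCCCXXXVII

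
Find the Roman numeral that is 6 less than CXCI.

CXCI = 191
191 - 6 = 185

CLXXXV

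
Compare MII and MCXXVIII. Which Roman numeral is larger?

MII = 1002
MCXXVIII = 1128
1128 is larger

MCXXVIII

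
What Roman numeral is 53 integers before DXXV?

DXXV = 525
525 - 53 = 472

CDLXXII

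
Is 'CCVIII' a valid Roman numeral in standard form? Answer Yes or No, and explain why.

'CCVIII': Check the rules: uses only the symbols I, V, X, L, C, D, M; no symbol is repeated more than three times in a row; V, L and D each appear at most once; no smaller symbol precedes a larger one (values never increase from left to right). Value: C (100) + C (100) + V (5) + I (1) + I (1) + I (1) = 208. So it is a valid standard Roman numeral.

Yes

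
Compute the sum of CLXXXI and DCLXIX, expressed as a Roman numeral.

CLXXXI = 181
DCLXIX = 669
181 + 669 = 850

DCCCL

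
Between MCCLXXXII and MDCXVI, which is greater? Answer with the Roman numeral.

MCCLXXXII = 1282
MDCXVI = 1616
1616 is larger

MDCXVI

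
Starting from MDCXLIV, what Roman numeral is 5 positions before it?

MDCXLIV = 1644
1644 - 5 = 1639

MDCXXXIX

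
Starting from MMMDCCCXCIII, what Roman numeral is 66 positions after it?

MMMDCCCXCIII = 3893
3893 + 66 = 3959

MMMCMLIX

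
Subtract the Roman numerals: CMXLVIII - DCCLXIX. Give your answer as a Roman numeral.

CMXLVIII = 948
DCCLXIX = 769
948 - 769 = 179

CLXXIX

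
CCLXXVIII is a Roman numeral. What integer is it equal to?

CCLXXVIII: C=100, C=100, L=50, X=10, X=10, V=5, I=1, I=1, I=1
100 + 100 + 50 + 10 + 10 + 5 + 1 + 1 + 1 = 278

278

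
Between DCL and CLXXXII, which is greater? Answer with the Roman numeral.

DCL = 650
CLXXXII = 182
650 is larger

DCL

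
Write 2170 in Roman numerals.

Convert 2170 to Roman numerals:
  2170 contains 2×1000 (MM)
  170 contains 1×100 (C)
  70 contains 1×50 (L)
  20 contains 2×10 (XX)

MMCLXX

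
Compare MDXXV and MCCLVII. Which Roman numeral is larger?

MDXXV = 1525
MCCLVII = 1257
1525 is larger

MDXXV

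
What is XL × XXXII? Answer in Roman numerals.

XL = 40
XXXII = 32
40 × 32 = 1280

MCCLXXX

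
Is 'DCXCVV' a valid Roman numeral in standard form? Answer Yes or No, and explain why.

'DCXCVV': V should not appear more than once

No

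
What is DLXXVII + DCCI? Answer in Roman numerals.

DLXXVII = 577
DCCI = 701
577 + 701 = 1278

MCCLXXVIII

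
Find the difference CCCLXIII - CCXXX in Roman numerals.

CCCLXIII = 363
CCXXX = 230
363 - 230 = 133

CXXXIII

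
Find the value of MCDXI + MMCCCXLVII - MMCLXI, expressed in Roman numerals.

MCDXI = 1411, MMCCCXLVII = 2347, MMCLXI = 2161
1411 + 2347 = 3758
3758 - 2161 = 1597

MDXCVII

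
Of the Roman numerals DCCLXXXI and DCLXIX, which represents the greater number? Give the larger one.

DCCLXXXI = 781
DCLXIX = 669
781 is larger

DCCLXXXI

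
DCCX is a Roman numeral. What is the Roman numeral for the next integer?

DCCX = 710, so the next integer is 710 + 1 = 711

DCCXI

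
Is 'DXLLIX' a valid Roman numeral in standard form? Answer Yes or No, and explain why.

'DXLLIX': L should not appear more than once

No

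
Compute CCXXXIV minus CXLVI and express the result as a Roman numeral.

CCXXXIV = 234
CXLVI = 146
234 - 146 = 88

LXXXVIII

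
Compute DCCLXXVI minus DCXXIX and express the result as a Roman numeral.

DCCLXXVI = 776
DCXXIX = 629
776 - 629 = 147

CXLVII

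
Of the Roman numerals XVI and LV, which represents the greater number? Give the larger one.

XVI = 16
LV = 55
55 is larger

LV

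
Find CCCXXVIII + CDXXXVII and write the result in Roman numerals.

CCCXXVIII = 328
CDXXXVII = 437
328 + 437 = 765

DCCLXV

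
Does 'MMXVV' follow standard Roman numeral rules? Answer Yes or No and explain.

'MMXVV': V should not appear more than once

No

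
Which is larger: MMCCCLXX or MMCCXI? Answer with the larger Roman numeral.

MMCCCLXX = 2370
MMCCXI = 2211
2370 is larger

MMCCCLXX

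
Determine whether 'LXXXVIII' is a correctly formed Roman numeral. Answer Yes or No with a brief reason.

'LXXXVIII': Check the rules: uses only the symbols I, V, X, L, C, D, M; no symbol is repeated more than three times in a row; V, L and D each appear at most once; no smaller symbol precedes a larger one (values never increase from left to right). Value: L (50) + X (10) + X (10) + X (10) + V (5) + I (1) + I (1) + I (1) = 88. So it is a valid standard Roman numeral.

Yes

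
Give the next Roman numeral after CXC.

CXC = 190, so the next integer is 190 + 1 = 191

CXCI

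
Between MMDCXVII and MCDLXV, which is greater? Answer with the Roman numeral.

MMDCXVII = 2617
MCDLXV = 1465
2617 is larger

MMDCXVII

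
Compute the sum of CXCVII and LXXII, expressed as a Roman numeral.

CXCVII = 197
LXXII = 72
197 + 72 = 269

CCLXIX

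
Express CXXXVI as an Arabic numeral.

CXXXVI: C=100, X=10, X=10, X=10, V=5, I=1
100 + 10 + 10 + 10 + 5 + 1 = 136

136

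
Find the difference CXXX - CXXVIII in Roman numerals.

CXXX = 130
CXXVIII = 128
130 - 128 = 2

II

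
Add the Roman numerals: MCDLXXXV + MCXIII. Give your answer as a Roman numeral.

MCDLXXXV = 1485
MCXIII = 1113
1485 + 1113 = 2598

MMDXCVIII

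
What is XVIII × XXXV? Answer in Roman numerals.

XVIII = 18
XXXV = 35
18 × 35 = 630

DCXXX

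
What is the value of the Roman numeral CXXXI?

CXXXI: C=100, X=10, X=10, X=10, I=1
100 + 10 + 10 + 10 + 1 = 131

131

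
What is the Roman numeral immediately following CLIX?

CLIX = 159; next is 160

CLX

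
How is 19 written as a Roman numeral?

Convert 19 to Roman numerals:
  19 contains 1×10 (X)
  9 contains 1×9 (IX)

XIX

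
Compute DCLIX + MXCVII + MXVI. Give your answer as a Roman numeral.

DCLIX = 659, MXCVII = 1097, MXVI = 1016
659 + 1097 = 1756
1756 + 1016 = 2772

MMDCCLXXII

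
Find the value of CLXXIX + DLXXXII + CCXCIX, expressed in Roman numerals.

CLXXIX = 179, DLXXXII = 582, CCXCIX = 299
179 + 582 = 761
761 + 299 = 1060

MLX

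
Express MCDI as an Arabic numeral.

MCDI: M=1000, CD=400, I=1
1000 + 400 + 1 = 1401

1401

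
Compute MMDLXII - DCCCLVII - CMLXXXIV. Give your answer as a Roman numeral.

MMDLXII = 2562, DCCCLVII = 857, CMLXXXIV = 984
2562 - 857 = 1705
1705 - 984 = 721

DCCXXI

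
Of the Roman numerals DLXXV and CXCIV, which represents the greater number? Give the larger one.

DLXXV = 575
CXCIV = 194
575 is larger

DLXXV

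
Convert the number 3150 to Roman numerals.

Convert 3150 to Roman numerals:
  3150 contains 3×1000 (MMM)
  150 contains 1×100 (C)
  50 contains 1×50 (L)

MMMCL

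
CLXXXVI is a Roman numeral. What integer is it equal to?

CLXXXVI: C=100, L=50, X=10, X=10, X=10, V=5, I=1
100 + 50 + 10 + 10 + 10 + 5 + 1 = 186

186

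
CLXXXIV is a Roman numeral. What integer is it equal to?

CLXXXIV: C=100, L=50, X=10, X=10, X=10, IV=4
100 + 50 + 10 + 10 + 10 + 4 = 184

184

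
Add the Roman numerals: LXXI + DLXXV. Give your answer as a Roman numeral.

LXXI = 71
DLXXV = 575
71 + 575 = 646

DCXLVI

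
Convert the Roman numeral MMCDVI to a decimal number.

MMCDVI: M=1000, M=1000, CD=400, V=5, I=1
1000 + 1000 + 400 + 5 + 1 = 2406

2406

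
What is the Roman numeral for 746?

Convert 746 to Roman numerals:
  746 contains 1×500 (D)
  246 contains 2×100 (CC)
  46 contains 1×40 (XL)
  6 contains 1×5 (V)
  1 contains 1×1 (I)

DCCXLVI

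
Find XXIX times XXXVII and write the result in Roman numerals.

XXIX = 29
XXXVII = 37
29 × 37 = 1073

MLXXIII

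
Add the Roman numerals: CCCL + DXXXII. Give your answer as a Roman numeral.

CCCL = 350
DXXXII = 532
350 + 532 = 882

DCCCLXXXII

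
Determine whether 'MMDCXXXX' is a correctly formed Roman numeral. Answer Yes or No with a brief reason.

'MMDCXXXX': More than 3 consecutive X's

No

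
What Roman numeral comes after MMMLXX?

MMMLXX = 3070, so the next integer is 3070 + 1 = 3071

MMMLXXI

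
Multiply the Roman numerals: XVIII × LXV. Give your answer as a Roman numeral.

XVIII = 18
LXV = 65
18 × 65 = 1170

MCLXX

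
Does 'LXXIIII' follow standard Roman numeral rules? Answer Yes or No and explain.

'LXXIIII': More than 3 consecutive I's

No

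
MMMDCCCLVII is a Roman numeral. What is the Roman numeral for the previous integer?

MMMDCCCLVII = 3857, so the previous integer is 3857 - 1 = 3856

MMMDCCCLVI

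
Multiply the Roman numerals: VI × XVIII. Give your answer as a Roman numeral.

VI = 6
XVIII = 18
6 × 18 = 108

CVIII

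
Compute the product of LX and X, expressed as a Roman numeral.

LX = 60
X = 10
60 × 10 = 600

DC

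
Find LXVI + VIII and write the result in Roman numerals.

LXVI = 66
VIII = 8
66 + 8 = 74

LXXIV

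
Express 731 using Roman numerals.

Convert 731 to Roman numerals:
  731 contains 1×500 (D)
  231 contains 2×100 (CC)
  31 contains 3×10 (XXX)
  1 contains 1×1 (I)

DCCXXXI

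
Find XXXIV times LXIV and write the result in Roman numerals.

XXXIV = 34
LXIV = 64
34 × 64 = 2176

MMCLXXVI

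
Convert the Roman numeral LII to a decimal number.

LII: L=50, I=1, I=1
50 + 1 + 1 = 52

52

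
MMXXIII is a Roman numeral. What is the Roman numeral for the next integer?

MMXXIII = 2023, so the next integer is 2023 + 1 = 2024

MMXXIV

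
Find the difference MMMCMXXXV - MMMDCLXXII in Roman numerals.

MMMCMXXXV = 3935
MMMDCLXXII = 3672
3935 - 3672 = 263

CCLXIII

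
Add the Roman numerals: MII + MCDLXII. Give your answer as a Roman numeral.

MII = 1002
MCDLXII = 1462
1002 + 1462 = 2464

MMCDLXIV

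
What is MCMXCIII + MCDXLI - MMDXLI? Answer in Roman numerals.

MCMXCIII = 1993, MCDXLI = 1441, MMDXLI = 2541
1993 + 1441 = 3434
3434 - 2541 = 893

DCCCXCIII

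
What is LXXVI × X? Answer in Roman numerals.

LXXVI = 76
X = 10
76 × 10 = 760

DCCLX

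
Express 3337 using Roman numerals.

Convert 3337 to Roman numerals:
  3337 contains 3×1000 (MMM)
  337 contains 3×100 (CCC)
  37 contains 3×10 (XXX)
  7 contains 1×5 (V)
  2 contains 2×1 (II)

MMMCCCXXXVII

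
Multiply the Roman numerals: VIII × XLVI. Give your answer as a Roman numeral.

VIII = 8
XLVI = 46
8 × 46 = 368

CCCLXVIII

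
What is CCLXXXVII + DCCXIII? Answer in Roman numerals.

CCLXXXVII = 287
DCCXIII = 713
287 + 713 = 1000

M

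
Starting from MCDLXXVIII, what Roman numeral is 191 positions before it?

MCDLXXVIII = 1478
1478 - 191 = 1287

MCCLXXXVII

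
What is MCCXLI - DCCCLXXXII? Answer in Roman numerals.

MCCXLI = 1241
DCCCLXXXII = 882
1241 - 882 = 359

CCCLIX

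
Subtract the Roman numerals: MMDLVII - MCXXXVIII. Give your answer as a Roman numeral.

MMDLVII = 2557
MCXXXVIII = 1138
2557 - 1138 = 1419

MCDXIX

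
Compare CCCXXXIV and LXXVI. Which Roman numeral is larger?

CCCXXXIV = 334
LXXVI = 76
334 is larger

CCCXXXIV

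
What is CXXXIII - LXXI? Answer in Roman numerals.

CXXXIII = 133
LXXI = 71
133 - 71 = 62

LXII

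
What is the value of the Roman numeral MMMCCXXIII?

MMMCCXXIII: M=1000, M=1000, M=1000, C=100, C=100, X=10, X=10, I=1, I=1, I=1
1000 + 1000 + 1000 + 100 + 100 + 10 + 10 + 1 + 1 + 1 = 3223

3223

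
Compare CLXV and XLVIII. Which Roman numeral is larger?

CLXV = 165
XLVIII = 48
165 is larger

CLXV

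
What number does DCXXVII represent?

DCXXVII: D=500, C=100, X=10, X=10, V=5, I=1, I=1
500 + 100 + 10 + 10 + 5 + 1 + 1 = 627

627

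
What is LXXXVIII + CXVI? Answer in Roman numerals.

LXXXVIII = 88
CXVI = 116
88 + 116 = 204

CCIV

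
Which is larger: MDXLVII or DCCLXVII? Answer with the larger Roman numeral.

MDXLVII = 1547
DCCLXVII = 767
1547 is larger

MDXLVII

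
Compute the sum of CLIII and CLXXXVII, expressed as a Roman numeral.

CLIII = 153
CLXXXVII = 187
153 + 187 = 340

CCCXL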